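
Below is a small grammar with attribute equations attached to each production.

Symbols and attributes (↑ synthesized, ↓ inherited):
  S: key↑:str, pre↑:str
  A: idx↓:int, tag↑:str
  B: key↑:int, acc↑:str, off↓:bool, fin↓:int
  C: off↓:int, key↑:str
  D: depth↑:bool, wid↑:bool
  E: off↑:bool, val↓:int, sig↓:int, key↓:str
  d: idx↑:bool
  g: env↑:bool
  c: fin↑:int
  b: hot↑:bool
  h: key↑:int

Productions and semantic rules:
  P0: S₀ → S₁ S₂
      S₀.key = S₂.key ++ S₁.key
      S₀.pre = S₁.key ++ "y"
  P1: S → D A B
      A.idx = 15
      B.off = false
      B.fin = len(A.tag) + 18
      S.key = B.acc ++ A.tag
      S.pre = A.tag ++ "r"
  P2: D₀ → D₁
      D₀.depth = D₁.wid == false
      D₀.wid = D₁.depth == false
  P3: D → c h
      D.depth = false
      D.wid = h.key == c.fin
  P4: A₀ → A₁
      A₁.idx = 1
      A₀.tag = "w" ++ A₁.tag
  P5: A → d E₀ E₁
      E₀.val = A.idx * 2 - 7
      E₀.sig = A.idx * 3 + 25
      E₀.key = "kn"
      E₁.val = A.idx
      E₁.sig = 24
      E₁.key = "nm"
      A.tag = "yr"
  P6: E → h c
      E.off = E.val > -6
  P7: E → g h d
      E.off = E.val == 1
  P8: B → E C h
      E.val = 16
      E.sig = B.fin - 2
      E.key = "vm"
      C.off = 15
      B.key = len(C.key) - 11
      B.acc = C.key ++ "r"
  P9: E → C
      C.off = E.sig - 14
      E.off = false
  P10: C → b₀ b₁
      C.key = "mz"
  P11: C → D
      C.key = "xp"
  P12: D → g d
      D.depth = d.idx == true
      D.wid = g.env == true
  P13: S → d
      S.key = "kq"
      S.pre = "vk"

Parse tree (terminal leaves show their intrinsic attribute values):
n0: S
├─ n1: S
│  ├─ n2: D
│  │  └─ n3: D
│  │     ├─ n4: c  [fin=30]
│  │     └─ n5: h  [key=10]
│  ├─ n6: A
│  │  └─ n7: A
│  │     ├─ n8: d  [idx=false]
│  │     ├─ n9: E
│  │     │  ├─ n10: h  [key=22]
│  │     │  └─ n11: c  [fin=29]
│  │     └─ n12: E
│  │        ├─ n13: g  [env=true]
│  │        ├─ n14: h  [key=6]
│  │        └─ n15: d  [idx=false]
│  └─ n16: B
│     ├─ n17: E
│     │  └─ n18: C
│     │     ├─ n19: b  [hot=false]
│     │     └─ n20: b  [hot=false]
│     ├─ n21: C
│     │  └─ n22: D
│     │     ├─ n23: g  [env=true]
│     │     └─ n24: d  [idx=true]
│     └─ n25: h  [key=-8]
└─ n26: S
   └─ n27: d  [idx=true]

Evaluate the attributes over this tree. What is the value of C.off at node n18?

5

1. n4.fin = 30  [terminal]
2. n5.key = 10  [terminal]
3. n3.depth = false  [false]
4. n3.wid = false  [h.key == c.fin]
5. n2.depth = true  [D₁.wid == false]
6. n2.wid = true  [D₁.depth == false]
7. n6.idx = 15  [15]
8. n7.idx = 1  [1]
9. n8.idx = false  [terminal]
10. n9.val = -5  [A.idx * 2 - 7]
11. n9.sig = 28  [A.idx * 3 + 25]
12. n9.key = "kn"  ["kn"]
13. n10.key = 22  [terminal]
14. n11.fin = 29  [terminal]
15. n9.off = true  [E.val > -6]
16. n12.val = 1  [A.idx]
17. n12.sig = 24  [24]
18. n12.key = "nm"  ["nm"]
19. n13.env = true  [terminal]
20. n14.key = 6  [terminal]
21. n15.idx = false  [terminal]
22. n12.off = true  [E.val == 1]
23. n7.tag = "yr"  ["yr"]
24. n6.tag = "wyr"  ["w" ++ A₁.tag]
25. n16.off = false  [false]
26. n16.fin = 21  [len(A.tag) + 18]
27. n17.val = 16  [16]
28. n17.sig = 19  [B.fin - 2]
29. n17.key = "vm"  ["vm"]
30. n18.off = 5  [E.sig - 14]
31. n19.hot = false  [terminal]
32. n20.hot = false  [terminal]
33. n18.key = "mz"  ["mz"]
34. n17.off = false  [false]
35. n21.off = 15  [15]
36. n23.env = true  [terminal]
37. n24.idx = true  [terminal]
38. n22.depth = true  [d.idx == true]
39. n22.wid = true  [g.env == true]
40. n21.key = "xp"  ["xp"]
41. n25.key = -8  [terminal]
42. n16.key = -9  [len(C.key) - 11]
43. n16.acc = "xpr"  [C.key ++ "r"]
44. n1.key = "xprwyr"  [B.acc ++ A.tag]
45. n1.pre = "wyrr"  [A.tag ++ "r"]
46. n27.idx = true  [terminal]
47. n26.key = "kq"  ["kq"]
48. n26.pre = "vk"  ["vk"]
49. n0.key = "kqxprwyr"  [S₂.key ++ S₁.key]
50. n0.pre = "xprwyry"  [S₁.key ++ "y"]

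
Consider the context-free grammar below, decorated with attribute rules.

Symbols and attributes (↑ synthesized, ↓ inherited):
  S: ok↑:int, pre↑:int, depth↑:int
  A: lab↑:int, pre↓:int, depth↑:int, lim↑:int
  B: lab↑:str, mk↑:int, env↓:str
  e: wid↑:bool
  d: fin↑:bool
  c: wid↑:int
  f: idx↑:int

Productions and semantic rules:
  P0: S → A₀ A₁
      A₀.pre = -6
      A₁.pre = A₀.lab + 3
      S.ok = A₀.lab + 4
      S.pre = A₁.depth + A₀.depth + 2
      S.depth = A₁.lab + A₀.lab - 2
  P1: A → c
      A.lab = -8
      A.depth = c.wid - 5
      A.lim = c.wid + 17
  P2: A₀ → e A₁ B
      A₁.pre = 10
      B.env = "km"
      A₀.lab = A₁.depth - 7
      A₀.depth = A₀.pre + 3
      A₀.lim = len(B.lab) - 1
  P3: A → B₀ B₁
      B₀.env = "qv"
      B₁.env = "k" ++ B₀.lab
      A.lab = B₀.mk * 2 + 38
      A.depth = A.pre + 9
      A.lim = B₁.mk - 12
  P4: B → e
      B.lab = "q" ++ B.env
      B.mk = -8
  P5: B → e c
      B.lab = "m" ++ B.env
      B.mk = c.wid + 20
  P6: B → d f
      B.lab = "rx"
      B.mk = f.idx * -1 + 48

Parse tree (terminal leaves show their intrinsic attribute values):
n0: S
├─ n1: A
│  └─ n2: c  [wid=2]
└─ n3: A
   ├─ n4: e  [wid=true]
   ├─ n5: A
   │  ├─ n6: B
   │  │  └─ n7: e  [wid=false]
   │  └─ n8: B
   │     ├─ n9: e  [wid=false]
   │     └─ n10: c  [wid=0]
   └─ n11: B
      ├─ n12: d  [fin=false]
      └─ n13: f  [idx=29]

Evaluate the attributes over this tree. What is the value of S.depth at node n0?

1. n1.pre = -6  [-6]
2. n2.wid = 2  [terminal]
3. n1.lab = -8  [-8]
4. n1.depth = -3  [c.wid - 5]
5. n1.lim = 19  [c.wid + 17]
6. n3.pre = -5  [A₀.lab + 3]
7. n4.wid = true  [terminal]
8. n5.pre = 10  [10]
9. n6.env = "qv"  ["qv"]
10. n7.wid = false  [terminal]
11. n6.lab = "qqv"  ["q" ++ B.env]
12. n6.mk = -8  [-8]
13. n8.env = "kqqv"  ["k" ++ B₀.lab]
14. n9.wid = false  [terminal]
15. n10.wid = 0  [terminal]
16. n8.lab = "mkqqv"  ["m" ++ B.env]
17. n8.mk = 20  [c.wid + 20]
18. n5.lab = 22  [B₀.mk * 2 + 38]
19. n5.depth = 19  [A.pre + 9]
20. n5.lim = 8  [B₁.mk - 12]
21. n11.env = "km"  ["km"]
22. n12.fin = false  [terminal]
23. n13.idx = 29  [terminal]
24. n11.lab = "rx"  ["rx"]
25. n11.mk = 19  [f.idx * -1 + 48]
26. n3.lab = 12  [A₁.depth - 7]
27. n3.depth = -2  [A₀.pre + 3]
28. n3.lim = 1  [len(B.lab) - 1]
29. n0.ok = -4  [A₀.lab + 4]
30. n0.pre = -3  [A₁.depth + A₀.depth + 2]
31. n0.depth = 2  [A₁.lab + A₀.lab - 2]

2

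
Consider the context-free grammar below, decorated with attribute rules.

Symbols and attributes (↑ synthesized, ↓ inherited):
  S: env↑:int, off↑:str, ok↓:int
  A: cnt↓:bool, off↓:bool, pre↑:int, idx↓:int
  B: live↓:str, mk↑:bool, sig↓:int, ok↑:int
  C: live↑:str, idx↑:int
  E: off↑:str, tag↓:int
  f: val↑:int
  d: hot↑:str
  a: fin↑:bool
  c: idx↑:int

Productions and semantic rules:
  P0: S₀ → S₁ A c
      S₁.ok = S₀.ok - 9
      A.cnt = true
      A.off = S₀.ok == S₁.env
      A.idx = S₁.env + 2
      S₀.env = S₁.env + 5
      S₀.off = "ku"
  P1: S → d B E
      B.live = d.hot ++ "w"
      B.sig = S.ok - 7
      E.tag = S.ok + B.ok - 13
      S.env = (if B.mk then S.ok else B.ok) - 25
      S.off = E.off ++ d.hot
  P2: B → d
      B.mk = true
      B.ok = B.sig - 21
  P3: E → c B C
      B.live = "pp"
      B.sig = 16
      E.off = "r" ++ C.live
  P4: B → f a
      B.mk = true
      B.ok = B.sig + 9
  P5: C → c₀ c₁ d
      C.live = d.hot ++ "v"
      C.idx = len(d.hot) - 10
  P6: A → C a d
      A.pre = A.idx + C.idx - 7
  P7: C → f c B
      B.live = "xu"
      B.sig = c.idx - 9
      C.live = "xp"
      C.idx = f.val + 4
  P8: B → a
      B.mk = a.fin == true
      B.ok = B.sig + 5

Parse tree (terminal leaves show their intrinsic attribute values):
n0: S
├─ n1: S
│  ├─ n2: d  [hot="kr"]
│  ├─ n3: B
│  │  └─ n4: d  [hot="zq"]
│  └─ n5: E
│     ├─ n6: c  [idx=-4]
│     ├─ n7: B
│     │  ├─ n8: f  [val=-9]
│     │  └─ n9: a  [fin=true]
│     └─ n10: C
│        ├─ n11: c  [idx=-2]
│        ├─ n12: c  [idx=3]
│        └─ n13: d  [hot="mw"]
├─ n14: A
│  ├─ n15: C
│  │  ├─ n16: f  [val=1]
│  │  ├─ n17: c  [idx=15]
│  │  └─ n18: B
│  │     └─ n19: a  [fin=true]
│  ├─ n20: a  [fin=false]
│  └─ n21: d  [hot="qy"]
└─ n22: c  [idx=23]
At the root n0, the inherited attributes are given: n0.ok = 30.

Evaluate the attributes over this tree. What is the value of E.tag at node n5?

1. n0.ok = 30  [given at root]
2. n1.ok = 21  [S₀.ok - 9]
3. n2.hot = "kr"  [terminal]
4. n3.live = "krw"  [d.hot ++ "w"]
5. n3.sig = 14  [S.ok - 7]
6. n4.hot = "zq"  [terminal]
7. n3.mk = true  [true]
8. n3.ok = -7  [B.sig - 21]
9. n5.tag = 1  [S.ok + B.ok - 13]
10. n6.idx = -4  [terminal]
11. n7.live = "pp"  ["pp"]
12. n7.sig = 16  [16]
13. n8.val = -9  [terminal]
14. n9.fin = true  [terminal]
15. n7.mk = true  [true]
16. n7.ok = 25  [B.sig + 9]
17. n11.idx = -2  [terminal]
18. n12.idx = 3  [terminal]
19. n13.hot = "mw"  [terminal]
20. n10.live = "mwv"  [d.hot ++ "v"]
21. n10.idx = -8  [len(d.hot) - 10]
22. n5.off = "rmwv"  ["r" ++ C.live]
23. n1.env = -4  [(if B.mk then S.ok else B.ok) - 25]
24. n1.off = "rmwvkr"  [E.off ++ d.hot]
25. n14.cnt = true  [true]
26. n14.off = false  [S₀.ok == S₁.env]
27. n14.idx = -2  [S₁.env + 2]
28. n16.val = 1  [terminal]
29. n17.idx = 15  [terminal]
30. n18.live = "xu"  ["xu"]
31. n18.sig = 6  [c.idx - 9]
32. n19.fin = true  [terminal]
33. n18.mk = true  [a.fin == true]
34. n18.ok = 11  [B.sig + 5]
35. n15.live = "xp"  ["xp"]
36. n15.idx = 5  [f.val + 4]
37. n20.fin = false  [terminal]
38. n21.hot = "qy"  [terminal]
39. n14.pre = -4  [A.idx + C.idx - 7]
40. n22.idx = 23  [terminal]
41. n0.env = 1  [S₁.env + 5]
42. n0.off = "ku"  ["ku"]

1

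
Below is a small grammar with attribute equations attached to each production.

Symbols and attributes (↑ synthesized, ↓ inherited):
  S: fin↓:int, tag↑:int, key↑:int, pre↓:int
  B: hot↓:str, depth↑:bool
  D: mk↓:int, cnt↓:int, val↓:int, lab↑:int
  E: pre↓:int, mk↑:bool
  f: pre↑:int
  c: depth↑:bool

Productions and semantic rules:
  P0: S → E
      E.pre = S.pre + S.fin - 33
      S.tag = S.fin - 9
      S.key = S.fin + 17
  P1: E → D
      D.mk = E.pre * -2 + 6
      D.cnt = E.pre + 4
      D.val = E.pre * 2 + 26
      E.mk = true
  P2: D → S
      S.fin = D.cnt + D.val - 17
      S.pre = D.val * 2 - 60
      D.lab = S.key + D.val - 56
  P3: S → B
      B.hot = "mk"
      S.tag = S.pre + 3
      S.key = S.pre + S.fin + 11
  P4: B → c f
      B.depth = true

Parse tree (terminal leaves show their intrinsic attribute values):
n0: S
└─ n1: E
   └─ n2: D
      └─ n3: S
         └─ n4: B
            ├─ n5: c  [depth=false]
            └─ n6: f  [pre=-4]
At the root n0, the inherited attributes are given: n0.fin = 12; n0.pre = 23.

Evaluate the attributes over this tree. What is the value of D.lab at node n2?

4

1. n0.fin = 12  [given at root]
2. n0.pre = 23  [given at root]
3. n1.pre = 2  [S.pre + S.fin - 33]
4. n2.mk = 2  [E.pre * -2 + 6]
5. n2.cnt = 6  [E.pre + 4]
6. n2.val = 30  [E.pre * 2 + 26]
7. n3.fin = 19  [D.cnt + D.val - 17]
8. n3.pre = 0  [D.val * 2 - 60]
9. n4.hot = "mk"  ["mk"]
10. n5.depth = false  [terminal]
11. n6.pre = -4  [terminal]
12. n4.depth = true  [true]
13. n3.tag = 3  [S.pre + 3]
14. n3.key = 30  [S.pre + S.fin + 11]
15. n2.lab = 4  [S.key + D.val - 56]
16. n1.mk = true  [true]
17. n0.tag = 3  [S.fin - 9]
18. n0.key = 29  [S.fin + 17]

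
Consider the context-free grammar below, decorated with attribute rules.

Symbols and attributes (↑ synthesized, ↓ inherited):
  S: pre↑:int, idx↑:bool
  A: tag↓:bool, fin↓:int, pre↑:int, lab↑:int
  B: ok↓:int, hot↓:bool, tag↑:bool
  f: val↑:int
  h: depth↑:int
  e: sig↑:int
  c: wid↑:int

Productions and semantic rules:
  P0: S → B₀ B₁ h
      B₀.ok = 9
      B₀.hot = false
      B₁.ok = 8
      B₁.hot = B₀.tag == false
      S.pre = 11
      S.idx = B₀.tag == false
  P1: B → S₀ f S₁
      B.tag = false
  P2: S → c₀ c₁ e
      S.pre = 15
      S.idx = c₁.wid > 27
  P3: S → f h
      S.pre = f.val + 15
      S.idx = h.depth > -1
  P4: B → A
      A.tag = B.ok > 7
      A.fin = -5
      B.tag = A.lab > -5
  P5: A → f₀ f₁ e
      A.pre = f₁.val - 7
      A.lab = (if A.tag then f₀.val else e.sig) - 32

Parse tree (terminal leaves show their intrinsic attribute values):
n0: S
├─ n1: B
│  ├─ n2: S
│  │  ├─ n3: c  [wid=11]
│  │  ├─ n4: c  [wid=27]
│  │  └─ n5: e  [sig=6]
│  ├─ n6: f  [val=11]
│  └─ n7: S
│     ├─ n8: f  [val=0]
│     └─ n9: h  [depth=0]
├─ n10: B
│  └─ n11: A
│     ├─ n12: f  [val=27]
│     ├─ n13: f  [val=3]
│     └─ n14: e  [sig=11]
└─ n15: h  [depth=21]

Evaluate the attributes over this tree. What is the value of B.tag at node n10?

1. n1.ok = 9  [9]
2. n1.hot = false  [false]
3. n3.wid = 11  [terminal]
4. n4.wid = 27  [terminal]
5. n5.sig = 6  [terminal]
6. n2.pre = 15  [15]
7. n2.idx = false  [c₁.wid > 27]
8. n6.val = 11  [terminal]
9. n8.val = 0  [terminal]
10. n9.depth = 0  [terminal]
11. n7.pre = 15  [f.val + 15]
12. n7.idx = true  [h.depth > -1]
13. n1.tag = false  [false]
14. n10.ok = 8  [8]
15. n10.hot = true  [B₀.tag == false]
16. n11.tag = true  [B.ok > 7]
17. n11.fin = -5  [-5]
18. n12.val = 27  [terminal]
19. n13.val = 3  [terminal]
20. n14.sig = 11  [terminal]
21. n11.pre = -4  [f₁.val - 7]
22. n11.lab = -5  [(if A.tag then f₀.val else e.sig) - 32]
23. n10.tag = false  [A.lab > -5]
24. n15.depth = 21  [terminal]
25. n0.pre = 11  [11]
26. n0.idx = true  [B₀.tag == false]

false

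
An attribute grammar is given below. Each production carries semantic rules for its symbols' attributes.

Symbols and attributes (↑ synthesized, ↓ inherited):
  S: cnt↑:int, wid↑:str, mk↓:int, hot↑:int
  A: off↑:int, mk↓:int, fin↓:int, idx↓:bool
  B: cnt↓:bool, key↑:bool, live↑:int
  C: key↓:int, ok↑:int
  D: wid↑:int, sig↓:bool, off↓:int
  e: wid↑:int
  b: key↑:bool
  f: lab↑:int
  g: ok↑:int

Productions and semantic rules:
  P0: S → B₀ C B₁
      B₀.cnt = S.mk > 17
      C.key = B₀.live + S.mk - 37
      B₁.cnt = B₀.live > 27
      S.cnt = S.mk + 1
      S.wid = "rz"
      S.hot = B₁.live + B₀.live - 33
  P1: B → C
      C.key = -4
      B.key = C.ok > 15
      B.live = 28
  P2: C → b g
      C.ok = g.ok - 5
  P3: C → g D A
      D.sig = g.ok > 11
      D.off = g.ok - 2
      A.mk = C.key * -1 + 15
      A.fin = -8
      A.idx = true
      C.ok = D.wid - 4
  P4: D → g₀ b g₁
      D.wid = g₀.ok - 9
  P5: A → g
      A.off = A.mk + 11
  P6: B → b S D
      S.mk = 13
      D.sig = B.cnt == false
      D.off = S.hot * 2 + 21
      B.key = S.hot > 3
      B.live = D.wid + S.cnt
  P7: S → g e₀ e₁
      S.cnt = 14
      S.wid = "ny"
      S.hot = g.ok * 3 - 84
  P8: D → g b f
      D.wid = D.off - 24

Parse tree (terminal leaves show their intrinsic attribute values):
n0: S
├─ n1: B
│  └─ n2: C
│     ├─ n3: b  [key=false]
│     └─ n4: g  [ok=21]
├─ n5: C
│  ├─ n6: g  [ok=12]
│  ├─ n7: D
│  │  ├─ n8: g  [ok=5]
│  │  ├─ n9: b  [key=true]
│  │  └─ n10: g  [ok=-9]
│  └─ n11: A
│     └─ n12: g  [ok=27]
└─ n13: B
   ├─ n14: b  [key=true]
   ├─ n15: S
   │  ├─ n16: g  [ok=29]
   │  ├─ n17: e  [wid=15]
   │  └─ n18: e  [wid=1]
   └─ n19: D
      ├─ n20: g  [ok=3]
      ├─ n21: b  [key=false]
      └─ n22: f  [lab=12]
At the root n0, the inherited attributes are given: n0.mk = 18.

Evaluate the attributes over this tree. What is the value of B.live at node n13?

1. n0.mk = 18  [given at root]
2. n1.cnt = true  [S.mk > 17]
3. n2.key = -4  [-4]
4. n3.key = false  [terminal]
5. n4.ok = 21  [terminal]
6. n2.ok = 16  [g.ok - 5]
7. n1.key = true  [C.ok > 15]
8. n1.live = 28  [28]
9. n5.key = 9  [B₀.live + S.mk - 37]
10. n6.ok = 12  [terminal]
11. n7.sig = true  [g.ok > 11]
12. n7.off = 10  [g.ok - 2]
13. n8.ok = 5  [terminal]
14. n9.key = true  [terminal]
15. n10.ok = -9  [terminal]
16. n7.wid = -4  [g₀.ok - 9]
17. n11.mk = 6  [C.key * -1 + 15]
18. n11.fin = -8  [-8]
19. n11.idx = true  [true]
20. n12.ok = 27  [terminal]
21. n11.off = 17  [A.mk + 11]
22. n5.ok = -8  [D.wid - 4]
23. n13.cnt = true  [B₀.live > 27]
24. n14.key = true  [terminal]
25. n15.mk = 13  [13]
26. n16.ok = 29  [terminal]
27. n17.wid = 15  [terminal]
28. n18.wid = 1  [terminal]
29. n15.cnt = 14  [14]
30. n15.wid = "ny"  ["ny"]
31. n15.hot = 3  [g.ok * 3 - 84]
32. n19.sig = false  [B.cnt == false]
33. n19.off = 27  [S.hot * 2 + 21]
34. n20.ok = 3  [terminal]
35. n21.key = false  [terminal]
36. n22.lab = 12  [terminal]
37. n19.wid = 3  [D.off - 24]
38. n13.key = false  [S.hot > 3]
39. n13.live = 17  [D.wid + S.cnt]
40. n0.cnt = 19  [S.mk + 1]
41. n0.wid = "rz"  ["rz"]
42. n0.hot = 12  [B₁.live + B₀.live - 33]

17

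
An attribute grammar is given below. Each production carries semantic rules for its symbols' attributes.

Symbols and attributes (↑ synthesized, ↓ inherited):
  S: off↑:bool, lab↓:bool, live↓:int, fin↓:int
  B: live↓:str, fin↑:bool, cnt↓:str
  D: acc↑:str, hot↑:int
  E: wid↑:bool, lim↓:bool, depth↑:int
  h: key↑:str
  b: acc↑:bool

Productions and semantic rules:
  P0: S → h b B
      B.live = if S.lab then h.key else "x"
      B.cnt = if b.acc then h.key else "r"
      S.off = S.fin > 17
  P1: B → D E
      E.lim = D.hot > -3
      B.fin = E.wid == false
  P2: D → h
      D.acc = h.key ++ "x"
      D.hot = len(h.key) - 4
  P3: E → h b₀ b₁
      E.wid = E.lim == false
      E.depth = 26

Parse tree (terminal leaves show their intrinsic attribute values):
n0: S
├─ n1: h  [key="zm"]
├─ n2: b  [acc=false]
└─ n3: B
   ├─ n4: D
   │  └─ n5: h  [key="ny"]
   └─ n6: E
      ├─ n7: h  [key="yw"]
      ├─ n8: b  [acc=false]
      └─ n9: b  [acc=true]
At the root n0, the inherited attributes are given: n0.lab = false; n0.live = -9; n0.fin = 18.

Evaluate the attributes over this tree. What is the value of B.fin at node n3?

1. n0.lab = false  [given at root]
2. n0.live = -9  [given at root]
3. n0.fin = 18  [given at root]
4. n1.key = "zm"  [terminal]
5. n2.acc = false  [terminal]
6. n3.live = "x"  [if S.lab then h.key else "x"]
7. n3.cnt = "r"  [if b.acc then h.key else "r"]
8. n5.key = "ny"  [terminal]
9. n4.acc = "nyx"  [h.key ++ "x"]
10. n4.hot = -2  [len(h.key) - 4]
11. n6.lim = true  [D.hot > -3]
12. n7.key = "yw"  [terminal]
13. n8.acc = false  [terminal]
14. n9.acc = true  [terminal]
15. n6.wid = false  [E.lim == false]
16. n6.depth = 26  [26]
17. n3.fin = true  [E.wid == false]
18. n0.off = true  [S.fin > 17]

true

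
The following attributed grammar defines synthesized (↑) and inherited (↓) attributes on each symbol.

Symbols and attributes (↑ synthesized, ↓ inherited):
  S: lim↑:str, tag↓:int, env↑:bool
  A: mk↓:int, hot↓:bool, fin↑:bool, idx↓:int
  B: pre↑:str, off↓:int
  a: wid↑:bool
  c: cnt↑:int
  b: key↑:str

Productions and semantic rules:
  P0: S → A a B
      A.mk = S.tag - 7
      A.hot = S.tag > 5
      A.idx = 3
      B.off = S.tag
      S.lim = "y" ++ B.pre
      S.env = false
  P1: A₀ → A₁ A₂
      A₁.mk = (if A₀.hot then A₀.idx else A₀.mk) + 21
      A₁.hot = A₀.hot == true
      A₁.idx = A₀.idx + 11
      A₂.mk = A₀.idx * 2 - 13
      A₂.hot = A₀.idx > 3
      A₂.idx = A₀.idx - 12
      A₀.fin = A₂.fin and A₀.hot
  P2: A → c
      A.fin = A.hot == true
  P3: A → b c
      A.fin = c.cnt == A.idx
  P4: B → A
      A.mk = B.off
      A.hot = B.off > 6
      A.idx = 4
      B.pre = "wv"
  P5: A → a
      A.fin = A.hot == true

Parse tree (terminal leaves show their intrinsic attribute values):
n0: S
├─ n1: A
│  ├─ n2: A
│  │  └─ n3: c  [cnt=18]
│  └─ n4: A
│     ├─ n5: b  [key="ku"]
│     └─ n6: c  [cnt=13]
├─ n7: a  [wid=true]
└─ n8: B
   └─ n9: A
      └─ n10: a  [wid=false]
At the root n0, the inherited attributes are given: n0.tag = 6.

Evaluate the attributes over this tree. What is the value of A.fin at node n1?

false

1. n0.tag = 6  [given at root]
2. n1.mk = -1  [S.tag - 7]
3. n1.hot = true  [S.tag > 5]
4. n1.idx = 3  [3]
5. n2.mk = 24  [(if A₀.hot then A₀.idx else A₀.mk) + 21]
6. n2.hot = true  [A₀.hot == true]
7. n2.idx = 14  [A₀.idx + 11]
8. n3.cnt = 18  [terminal]
9. n2.fin = true  [A.hot == true]
10. n4.mk = -7  [A₀.idx * 2 - 13]
11. n4.hot = false  [A₀.idx > 3]
12. n4.idx = -9  [A₀.idx - 12]
13. n5.key = "ku"  [terminal]
14. n6.cnt = 13  [terminal]
15. n4.fin = false  [c.cnt == A.idx]
16. n1.fin = false  [A₂.fin and A₀.hot]
17. n7.wid = true  [terminal]
18. n8.off = 6  [S.tag]
19. n9.mk = 6  [B.off]
20. n9.hot = false  [B.off > 6]
21. n9.idx = 4  [4]
22. n10.wid = false  [terminal]
23. n9.fin = false  [A.hot == true]
24. n8.pre = "wv"  ["wv"]
25. n0.lim = "ywv"  ["y" ++ B.pre]
26. n0.env = false  [false]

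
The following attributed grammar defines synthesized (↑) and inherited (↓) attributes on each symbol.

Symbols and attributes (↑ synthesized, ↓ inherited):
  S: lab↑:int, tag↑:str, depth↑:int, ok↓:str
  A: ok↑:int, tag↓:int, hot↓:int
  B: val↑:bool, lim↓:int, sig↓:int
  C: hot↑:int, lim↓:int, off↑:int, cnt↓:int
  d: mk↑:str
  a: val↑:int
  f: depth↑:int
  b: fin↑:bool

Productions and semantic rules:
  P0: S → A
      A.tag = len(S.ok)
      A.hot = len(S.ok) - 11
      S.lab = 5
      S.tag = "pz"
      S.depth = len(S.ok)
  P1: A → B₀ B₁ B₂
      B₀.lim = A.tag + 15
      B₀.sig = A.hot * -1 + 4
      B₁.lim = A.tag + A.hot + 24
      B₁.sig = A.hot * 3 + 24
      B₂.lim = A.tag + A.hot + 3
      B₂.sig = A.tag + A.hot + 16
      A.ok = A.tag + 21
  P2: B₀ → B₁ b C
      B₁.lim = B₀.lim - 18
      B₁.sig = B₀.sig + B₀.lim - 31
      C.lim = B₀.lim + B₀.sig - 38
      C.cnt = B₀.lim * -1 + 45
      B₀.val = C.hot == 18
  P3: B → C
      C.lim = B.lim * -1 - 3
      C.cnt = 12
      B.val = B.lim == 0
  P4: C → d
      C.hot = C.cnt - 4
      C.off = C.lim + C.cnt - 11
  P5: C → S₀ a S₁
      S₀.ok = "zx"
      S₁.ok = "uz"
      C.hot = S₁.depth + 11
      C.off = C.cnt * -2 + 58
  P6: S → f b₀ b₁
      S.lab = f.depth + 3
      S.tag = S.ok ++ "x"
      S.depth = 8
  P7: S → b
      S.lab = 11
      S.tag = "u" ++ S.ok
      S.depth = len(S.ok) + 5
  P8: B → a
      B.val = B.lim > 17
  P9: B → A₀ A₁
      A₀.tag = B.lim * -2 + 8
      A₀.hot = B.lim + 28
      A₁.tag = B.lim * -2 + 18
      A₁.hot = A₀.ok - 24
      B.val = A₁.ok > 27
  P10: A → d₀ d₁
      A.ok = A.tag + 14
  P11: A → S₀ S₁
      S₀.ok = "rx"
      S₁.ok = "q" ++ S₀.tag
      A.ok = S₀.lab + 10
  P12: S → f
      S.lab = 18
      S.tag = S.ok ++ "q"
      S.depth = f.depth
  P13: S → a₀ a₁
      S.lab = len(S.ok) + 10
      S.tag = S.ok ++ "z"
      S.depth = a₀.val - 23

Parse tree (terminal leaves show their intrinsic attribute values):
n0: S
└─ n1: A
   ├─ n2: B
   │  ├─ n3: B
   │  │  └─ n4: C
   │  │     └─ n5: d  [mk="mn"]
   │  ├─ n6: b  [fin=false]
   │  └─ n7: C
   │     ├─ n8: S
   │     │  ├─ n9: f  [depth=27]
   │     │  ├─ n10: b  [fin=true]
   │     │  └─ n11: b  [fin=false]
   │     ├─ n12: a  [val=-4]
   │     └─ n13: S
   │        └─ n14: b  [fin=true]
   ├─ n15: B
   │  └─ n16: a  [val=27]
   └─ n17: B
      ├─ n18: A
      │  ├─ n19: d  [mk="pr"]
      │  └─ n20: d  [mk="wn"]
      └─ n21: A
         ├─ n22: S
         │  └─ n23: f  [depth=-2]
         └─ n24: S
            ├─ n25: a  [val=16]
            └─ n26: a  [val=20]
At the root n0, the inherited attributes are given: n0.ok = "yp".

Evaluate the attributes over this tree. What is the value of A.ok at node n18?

1. n0.ok = "yp"  [given at root]
2. n1.tag = 2  [len(S.ok)]
3. n1.hot = -9  [len(S.ok) - 11]
4. n2.lim = 17  [A.tag + 15]
5. n2.sig = 13  [A.hot * -1 + 4]
6. n3.lim = -1  [B₀.lim - 18]
7. n3.sig = -1  [B₀.sig + B₀.lim - 31]
8. n4.lim = -2  [B.lim * -1 - 3]
9. n4.cnt = 12  [12]
10. n5.mk = "mn"  [terminal]
11. n4.hot = 8  [C.cnt - 4]
12. n4.off = -1  [C.lim + C.cnt - 11]
13. n3.val = false  [B.lim == 0]
14. n6.fin = false  [terminal]
15. n7.lim = -8  [B₀.lim + B₀.sig - 38]
16. n7.cnt = 28  [B₀.lim * -1 + 45]
17. n8.ok = "zx"  ["zx"]
18. n9.depth = 27  [terminal]
19. n10.fin = true  [terminal]
20. n11.fin = false  [terminal]
21. n8.lab = 30  [f.depth + 3]
22. n8.tag = "zxx"  [S.ok ++ "x"]
23. n8.depth = 8  [8]
24. n12.val = -4  [terminal]
25. n13.ok = "uz"  ["uz"]
26. n14.fin = true  [terminal]
27. n13.lab = 11  [11]
28. n13.tag = "uuz"  ["u" ++ S.ok]
29. n13.depth = 7  [len(S.ok) + 5]
30. n7.hot = 18  [S₁.depth + 11]
31. n7.off = 2  [C.cnt * -2 + 58]
32. n2.val = true  [C.hot == 18]
33. n15.lim = 17  [A.tag + A.hot + 24]
34. n15.sig = -3  [A.hot * 3 + 24]
35. n16.val = 27  [terminal]
36. n15.val = false  [B.lim > 17]
37. n17.lim = -4  [A.tag + A.hot + 3]
38. n17.sig = 9  [A.tag + A.hot + 16]
39. n18.tag = 16  [B.lim * -2 + 8]
40. n18.hot = 24  [B.lim + 28]
41. n19.mk = "pr"  [terminal]
42. n20.mk = "wn"  [terminal]
43. n18.ok = 30  [A.tag + 14]
44. n21.tag = 26  [B.lim * -2 + 18]
45. n21.hot = 6  [A₀.ok - 24]
46. n22.ok = "rx"  ["rx"]
47. n23.depth = -2  [terminal]
48. n22.lab = 18  [18]
49. n22.tag = "rxq"  [S.ok ++ "q"]
50. n22.depth = -2  [f.depth]
51. n24.ok = "qrxq"  ["q" ++ S₀.tag]
52. n25.val = 16  [terminal]
53. n26.val = 20  [terminal]
54. n24.lab = 14  [len(S.ok) + 10]
55. n24.tag = "qrxqz"  [S.ok ++ "z"]
56. n24.depth = -7  [a₀.val - 23]
57. n21.ok = 28  [S₀.lab + 10]
58. n17.val = true  [A₁.ok > 27]
59. n1.ok = 23  [A.tag + 21]
60. n0.lab = 5  [5]
61. n0.tag = "pz"  ["pz"]
62. n0.depth = 2  [len(S.ok)]

30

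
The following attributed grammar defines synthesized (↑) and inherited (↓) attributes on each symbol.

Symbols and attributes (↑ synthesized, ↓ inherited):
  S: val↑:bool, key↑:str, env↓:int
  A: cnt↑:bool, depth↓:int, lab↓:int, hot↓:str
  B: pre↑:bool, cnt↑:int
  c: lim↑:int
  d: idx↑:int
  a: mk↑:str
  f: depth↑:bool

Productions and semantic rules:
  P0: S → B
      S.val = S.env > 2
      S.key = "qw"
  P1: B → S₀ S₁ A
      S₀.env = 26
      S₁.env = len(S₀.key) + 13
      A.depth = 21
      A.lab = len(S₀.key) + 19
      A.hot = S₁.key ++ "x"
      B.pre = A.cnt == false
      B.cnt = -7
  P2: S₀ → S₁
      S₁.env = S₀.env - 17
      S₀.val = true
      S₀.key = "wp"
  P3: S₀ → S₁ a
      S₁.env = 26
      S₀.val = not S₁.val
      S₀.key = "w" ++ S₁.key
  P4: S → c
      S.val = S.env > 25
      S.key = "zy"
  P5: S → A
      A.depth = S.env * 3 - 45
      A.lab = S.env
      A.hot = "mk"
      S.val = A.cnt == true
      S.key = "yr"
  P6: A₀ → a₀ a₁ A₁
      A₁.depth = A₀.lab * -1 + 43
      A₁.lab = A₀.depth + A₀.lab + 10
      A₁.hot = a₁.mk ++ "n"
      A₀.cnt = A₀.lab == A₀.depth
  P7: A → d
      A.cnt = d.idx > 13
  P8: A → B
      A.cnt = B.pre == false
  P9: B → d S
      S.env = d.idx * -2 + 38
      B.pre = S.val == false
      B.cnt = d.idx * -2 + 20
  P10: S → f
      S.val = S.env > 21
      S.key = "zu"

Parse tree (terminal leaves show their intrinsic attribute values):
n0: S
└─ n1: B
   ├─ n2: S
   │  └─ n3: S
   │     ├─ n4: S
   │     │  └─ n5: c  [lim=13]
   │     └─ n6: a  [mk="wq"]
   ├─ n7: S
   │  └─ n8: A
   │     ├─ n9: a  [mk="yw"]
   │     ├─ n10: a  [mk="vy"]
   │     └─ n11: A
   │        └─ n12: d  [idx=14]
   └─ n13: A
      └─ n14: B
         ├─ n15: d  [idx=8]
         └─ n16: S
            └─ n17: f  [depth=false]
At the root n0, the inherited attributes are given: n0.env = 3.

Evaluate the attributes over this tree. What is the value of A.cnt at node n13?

true

1. n0.env = 3  [given at root]
2. n2.env = 26  [26]
3. n3.env = 9  [S₀.env - 17]
4. n4.env = 26  [26]
5. n5.lim = 13  [terminal]
6. n4.val = true  [S.env > 25]
7. n4.key = "zy"  ["zy"]
8. n6.mk = "wq"  [terminal]
9. n3.val = false  [not S₁.val]
10. n3.key = "wzy"  ["w" ++ S₁.key]
11. n2.val = true  [true]
12. n2.key = "wp"  ["wp"]
13. n7.env = 15  [len(S₀.key) + 13]
14. n8.depth = 0  [S.env * 3 - 45]
15. n8.lab = 15  [S.env]
16. n8.hot = "mk"  ["mk"]
17. n9.mk = "yw"  [terminal]
18. n10.mk = "vy"  [terminal]
19. n11.depth = 28  [A₀.lab * -1 + 43]
20. n11.lab = 25  [A₀.depth + A₀.lab + 10]
21. n11.hot = "vyn"  [a₁.mk ++ "n"]
22. n12.idx = 14  [terminal]
23. n11.cnt = true  [d.idx > 13]
24. n8.cnt = false  [A₀.lab == A₀.depth]
25. n7.val = false  [A.cnt == true]
26. n7.key = "yr"  ["yr"]
27. n13.depth = 21  [21]
28. n13.lab = 21  [len(S₀.key) + 19]
29. n13.hot = "yrx"  [S₁.key ++ "x"]
30. n15.idx = 8  [terminal]
31. n16.env = 22  [d.idx * -2 + 38]
32. n17.depth = false  [terminal]
33. n16.val = true  [S.env > 21]
34. n16.key = "zu"  ["zu"]
35. n14.pre = false  [S.val == false]
36. n14.cnt = 4  [d.idx * -2 + 20]
37. n13.cnt = true  [B.pre == false]
38. n1.pre = false  [A.cnt == false]
39. n1.cnt = -7  [-7]
40. n0.val = true  [S.env > 2]
41. n0.key = "qw"  ["qw"]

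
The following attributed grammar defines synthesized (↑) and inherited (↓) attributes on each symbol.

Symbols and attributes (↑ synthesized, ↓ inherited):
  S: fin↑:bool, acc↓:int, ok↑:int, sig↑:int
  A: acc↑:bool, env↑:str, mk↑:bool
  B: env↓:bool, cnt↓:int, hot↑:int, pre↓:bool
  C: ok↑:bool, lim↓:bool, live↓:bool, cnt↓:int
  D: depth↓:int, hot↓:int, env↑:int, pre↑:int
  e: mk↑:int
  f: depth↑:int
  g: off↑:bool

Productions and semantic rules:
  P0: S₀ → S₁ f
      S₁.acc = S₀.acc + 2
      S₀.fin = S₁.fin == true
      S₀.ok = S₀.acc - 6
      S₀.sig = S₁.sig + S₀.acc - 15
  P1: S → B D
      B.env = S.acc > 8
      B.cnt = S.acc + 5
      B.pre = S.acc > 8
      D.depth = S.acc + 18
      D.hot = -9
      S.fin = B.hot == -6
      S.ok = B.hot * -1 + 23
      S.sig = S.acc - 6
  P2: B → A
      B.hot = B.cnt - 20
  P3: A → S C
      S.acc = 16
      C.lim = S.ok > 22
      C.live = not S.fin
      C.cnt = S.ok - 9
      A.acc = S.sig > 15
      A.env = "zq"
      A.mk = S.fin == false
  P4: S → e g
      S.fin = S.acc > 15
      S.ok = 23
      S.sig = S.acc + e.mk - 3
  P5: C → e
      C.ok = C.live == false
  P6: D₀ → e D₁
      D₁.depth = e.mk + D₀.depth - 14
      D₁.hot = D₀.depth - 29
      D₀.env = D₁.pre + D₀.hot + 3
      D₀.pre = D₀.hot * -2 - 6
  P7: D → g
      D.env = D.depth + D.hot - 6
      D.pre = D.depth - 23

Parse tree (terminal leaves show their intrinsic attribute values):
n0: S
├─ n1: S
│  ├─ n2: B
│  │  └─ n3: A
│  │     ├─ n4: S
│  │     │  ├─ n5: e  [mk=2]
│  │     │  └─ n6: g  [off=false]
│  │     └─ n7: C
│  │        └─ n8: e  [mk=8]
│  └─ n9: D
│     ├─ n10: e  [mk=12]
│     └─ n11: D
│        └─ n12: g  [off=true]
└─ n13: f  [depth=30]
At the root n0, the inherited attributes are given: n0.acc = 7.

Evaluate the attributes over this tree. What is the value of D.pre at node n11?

2

1. n0.acc = 7  [given at root]
2. n1.acc = 9  [S₀.acc + 2]
3. n2.env = true  [S.acc > 8]
4. n2.cnt = 14  [S.acc + 5]
5. n2.pre = true  [S.acc > 8]
6. n4.acc = 16  [16]
7. n5.mk = 2  [terminal]
8. n6.off = false  [terminal]
9. n4.fin = true  [S.acc > 15]
10. n4.ok = 23  [23]
11. n4.sig = 15  [S.acc + e.mk - 3]
12. n7.lim = true  [S.ok > 22]
13. n7.live = false  [not S.fin]
14. n7.cnt = 14  [S.ok - 9]
15. n8.mk = 8  [terminal]
16. n7.ok = true  [C.live == false]
17. n3.acc = false  [S.sig > 15]
18. n3.env = "zq"  ["zq"]
19. n3.mk = false  [S.fin == false]
20. n2.hot = -6  [B.cnt - 20]
21. n9.depth = 27  [S.acc + 18]
22. n9.hot = -9  [-9]
23. n10.mk = 12  [terminal]
24. n11.depth = 25  [e.mk + D₀.depth - 14]
25. n11.hot = -2  [D₀.depth - 29]
26. n12.off = true  [terminal]
27. n11.env = 17  [D.depth + D.hot - 6]
28. n11.pre = 2  [D.depth - 23]
29. n9.env = -4  [D₁.pre + D₀.hot + 3]
30. n9.pre = 12  [D₀.hot * -2 - 6]
31. n1.fin = true  [B.hot == -6]
32. n1.ok = 29  [B.hot * -1 + 23]
33. n1.sig = 3  [S.acc - 6]
34. n13.depth = 30  [terminal]
35. n0.fin = true  [S₁.fin == true]
36. n0.ok = 1  [S₀.acc - 6]
37. n0.sig = -5  [S₁.sig + S₀.acc - 15]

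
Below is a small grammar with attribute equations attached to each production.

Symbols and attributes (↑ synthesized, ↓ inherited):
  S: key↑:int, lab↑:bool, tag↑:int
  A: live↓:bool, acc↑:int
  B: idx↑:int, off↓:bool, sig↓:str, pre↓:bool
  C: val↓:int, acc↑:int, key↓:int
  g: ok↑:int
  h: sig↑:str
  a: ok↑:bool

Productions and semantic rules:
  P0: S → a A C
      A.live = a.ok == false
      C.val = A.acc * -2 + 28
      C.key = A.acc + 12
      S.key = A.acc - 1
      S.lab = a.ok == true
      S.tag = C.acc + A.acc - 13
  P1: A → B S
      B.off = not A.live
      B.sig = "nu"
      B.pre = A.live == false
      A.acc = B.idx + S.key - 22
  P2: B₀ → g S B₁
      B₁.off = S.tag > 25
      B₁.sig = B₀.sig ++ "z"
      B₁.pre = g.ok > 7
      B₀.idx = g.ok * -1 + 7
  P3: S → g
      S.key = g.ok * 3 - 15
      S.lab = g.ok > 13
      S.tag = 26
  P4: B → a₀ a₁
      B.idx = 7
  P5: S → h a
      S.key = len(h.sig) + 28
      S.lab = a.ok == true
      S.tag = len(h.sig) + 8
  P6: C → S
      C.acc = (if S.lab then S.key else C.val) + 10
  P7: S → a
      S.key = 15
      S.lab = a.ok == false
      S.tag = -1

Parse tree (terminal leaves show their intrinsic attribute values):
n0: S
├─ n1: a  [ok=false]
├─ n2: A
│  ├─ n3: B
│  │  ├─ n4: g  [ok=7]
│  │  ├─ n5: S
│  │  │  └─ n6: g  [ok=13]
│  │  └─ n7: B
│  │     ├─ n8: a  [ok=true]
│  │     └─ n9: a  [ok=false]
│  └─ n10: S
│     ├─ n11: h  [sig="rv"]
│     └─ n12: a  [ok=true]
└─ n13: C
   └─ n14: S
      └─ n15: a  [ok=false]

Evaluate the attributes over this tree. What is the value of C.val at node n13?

1. n1.ok = false  [terminal]
2. n2.live = true  [a.ok == false]
3. n3.off = false  [not A.live]
4. n3.sig = "nu"  ["nu"]
5. n3.pre = false  [A.live == false]
6. n4.ok = 7  [terminal]
7. n6.ok = 13  [terminal]
8. n5.key = 24  [g.ok * 3 - 15]
9. n5.lab = false  [g.ok > 13]
10. n5.tag = 26  [26]
11. n7.off = true  [S.tag > 25]
12. n7.sig = "nuz"  [B₀.sig ++ "z"]
13. n7.pre = false  [g.ok > 7]
14. n8.ok = true  [terminal]
15. n9.ok = false  [terminal]
16. n7.idx = 7  [7]
17. n3.idx = 0  [g.ok * -1 + 7]
18. n11.sig = "rv"  [terminal]
19. n12.ok = true  [terminal]
20. n10.key = 30  [len(h.sig) + 28]
21. n10.lab = true  [a.ok == true]
22. n10.tag = 10  [len(h.sig) + 8]
23. n2.acc = 8  [B.idx + S.key - 22]
24. n13.val = 12  [A.acc * -2 + 28]
25. n13.key = 20  [A.acc + 12]
26. n15.ok = false  [terminal]
27. n14.key = 15  [15]
28. n14.lab = true  [a.ok == false]
29. n14.tag = -1  [-1]
30. n13.acc = 25  [(if S.lab then S.key else C.val) + 10]
31. n0.key = 7  [A.acc - 1]
32. n0.lab = false  [a.ok == true]
33. n0.tag = 20  [C.acc + A.acc - 13]

12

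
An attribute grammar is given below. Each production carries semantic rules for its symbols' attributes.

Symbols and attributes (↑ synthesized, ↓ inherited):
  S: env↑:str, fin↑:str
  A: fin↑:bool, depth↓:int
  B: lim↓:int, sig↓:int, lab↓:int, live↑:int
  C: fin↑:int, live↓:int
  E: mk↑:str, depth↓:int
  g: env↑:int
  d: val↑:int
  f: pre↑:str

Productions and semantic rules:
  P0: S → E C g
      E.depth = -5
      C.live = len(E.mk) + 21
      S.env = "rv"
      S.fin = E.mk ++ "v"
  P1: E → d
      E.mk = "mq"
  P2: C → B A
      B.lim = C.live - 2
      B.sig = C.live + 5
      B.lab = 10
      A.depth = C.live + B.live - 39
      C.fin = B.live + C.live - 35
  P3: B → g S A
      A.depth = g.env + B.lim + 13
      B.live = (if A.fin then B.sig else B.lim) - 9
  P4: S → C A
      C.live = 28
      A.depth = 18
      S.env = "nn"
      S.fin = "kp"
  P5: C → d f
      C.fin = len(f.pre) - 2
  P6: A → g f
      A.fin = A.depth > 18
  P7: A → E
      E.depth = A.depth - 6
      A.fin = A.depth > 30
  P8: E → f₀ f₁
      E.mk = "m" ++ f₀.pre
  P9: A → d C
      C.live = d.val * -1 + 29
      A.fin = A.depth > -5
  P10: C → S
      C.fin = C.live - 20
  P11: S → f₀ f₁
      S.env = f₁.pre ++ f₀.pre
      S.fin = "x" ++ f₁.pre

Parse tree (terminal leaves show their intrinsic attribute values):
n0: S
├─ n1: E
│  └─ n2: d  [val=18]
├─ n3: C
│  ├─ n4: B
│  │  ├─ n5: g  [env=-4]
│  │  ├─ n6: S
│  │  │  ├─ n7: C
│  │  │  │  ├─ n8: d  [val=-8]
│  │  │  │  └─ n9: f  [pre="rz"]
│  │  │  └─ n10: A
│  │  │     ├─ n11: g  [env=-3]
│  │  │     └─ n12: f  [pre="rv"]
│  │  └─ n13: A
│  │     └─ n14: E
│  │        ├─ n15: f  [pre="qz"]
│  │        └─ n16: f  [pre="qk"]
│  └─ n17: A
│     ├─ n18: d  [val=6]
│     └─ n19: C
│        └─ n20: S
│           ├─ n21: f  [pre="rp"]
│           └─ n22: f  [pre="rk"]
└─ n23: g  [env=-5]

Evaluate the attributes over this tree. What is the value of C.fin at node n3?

1. n1.depth = -5  [-5]
2. n2.val = 18  [terminal]
3. n1.mk = "mq"  ["mq"]
4. n3.live = 23  [len(E.mk) + 21]
5. n4.lim = 21  [C.live - 2]
6. n4.sig = 28  [C.live + 5]
7. n4.lab = 10  [10]
8. n5.env = -4  [terminal]
9. n7.live = 28  [28]
10. n8.val = -8  [terminal]
11. n9.pre = "rz"  [terminal]
12. n7.fin = 0  [len(f.pre) - 2]
13. n10.depth = 18  [18]
14. n11.env = -3  [terminal]
15. n12.pre = "rv"  [terminal]
16. n10.fin = false  [A.depth > 18]
17. n6.env = "nn"  ["nn"]
18. n6.fin = "kp"  ["kp"]
19. n13.depth = 30  [g.env + B.lim + 13]
20. n14.depth = 24  [A.depth - 6]
21. n15.pre = "qz"  [terminal]
22. n16.pre = "qk"  [terminal]
23. n14.mk = "mqz"  ["m" ++ f₀.pre]
24. n13.fin = false  [A.depth > 30]
25. n4.live = 12  [(if A.fin then B.sig else B.lim) - 9]
26. n17.depth = -4  [C.live + B.live - 39]
27. n18.val = 6  [terminal]
28. n19.live = 23  [d.val * -1 + 29]
29. n21.pre = "rp"  [terminal]
30. n22.pre = "rk"  [terminal]
31. n20.env = "rkrp"  [f₁.pre ++ f₀.pre]
32. n20.fin = "xrk"  ["x" ++ f₁.pre]
33. n19.fin = 3  [C.live - 20]
34. n17.fin = true  [A.depth > -5]
35. n3.fin = 0  [B.live + C.live - 35]
36. n23.env = -5  [terminal]
37. n0.env = "rv"  ["rv"]
38. n0.fin = "mqv"  [E.mk ++ "v"]

0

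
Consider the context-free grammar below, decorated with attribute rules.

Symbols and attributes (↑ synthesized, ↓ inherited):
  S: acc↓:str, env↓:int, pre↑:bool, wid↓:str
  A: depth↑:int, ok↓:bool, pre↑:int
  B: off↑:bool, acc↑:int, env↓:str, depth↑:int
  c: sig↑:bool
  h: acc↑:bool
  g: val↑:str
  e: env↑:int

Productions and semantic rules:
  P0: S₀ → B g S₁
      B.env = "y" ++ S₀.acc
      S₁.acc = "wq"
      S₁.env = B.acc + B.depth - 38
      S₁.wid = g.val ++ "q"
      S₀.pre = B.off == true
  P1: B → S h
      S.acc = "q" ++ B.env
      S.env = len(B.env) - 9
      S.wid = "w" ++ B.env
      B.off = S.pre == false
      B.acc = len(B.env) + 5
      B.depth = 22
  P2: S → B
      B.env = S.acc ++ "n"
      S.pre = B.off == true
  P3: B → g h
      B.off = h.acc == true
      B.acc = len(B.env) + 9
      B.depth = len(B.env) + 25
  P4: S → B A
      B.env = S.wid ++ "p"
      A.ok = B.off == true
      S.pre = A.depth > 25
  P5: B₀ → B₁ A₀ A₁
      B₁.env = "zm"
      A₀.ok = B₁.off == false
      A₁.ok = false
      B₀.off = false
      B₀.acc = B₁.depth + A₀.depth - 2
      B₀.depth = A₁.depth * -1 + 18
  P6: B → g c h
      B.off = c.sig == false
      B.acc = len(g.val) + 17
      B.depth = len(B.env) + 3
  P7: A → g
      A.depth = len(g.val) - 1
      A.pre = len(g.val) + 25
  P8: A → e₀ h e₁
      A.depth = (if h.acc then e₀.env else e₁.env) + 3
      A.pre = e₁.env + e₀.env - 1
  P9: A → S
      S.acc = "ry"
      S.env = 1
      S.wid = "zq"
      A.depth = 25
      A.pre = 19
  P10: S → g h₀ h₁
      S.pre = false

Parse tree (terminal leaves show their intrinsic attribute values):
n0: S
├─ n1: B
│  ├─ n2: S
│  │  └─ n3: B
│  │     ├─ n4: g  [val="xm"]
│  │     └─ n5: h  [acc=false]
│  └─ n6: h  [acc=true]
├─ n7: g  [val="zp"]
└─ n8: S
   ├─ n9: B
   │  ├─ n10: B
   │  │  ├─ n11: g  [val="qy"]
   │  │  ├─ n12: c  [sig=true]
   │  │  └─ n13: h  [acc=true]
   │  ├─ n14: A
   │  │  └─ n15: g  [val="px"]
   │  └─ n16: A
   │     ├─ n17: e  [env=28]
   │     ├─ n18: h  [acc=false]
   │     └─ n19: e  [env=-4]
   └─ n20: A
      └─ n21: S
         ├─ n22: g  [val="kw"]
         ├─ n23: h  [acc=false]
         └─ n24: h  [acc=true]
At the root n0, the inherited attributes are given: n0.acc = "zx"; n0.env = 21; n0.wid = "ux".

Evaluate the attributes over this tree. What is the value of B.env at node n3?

"qyzxn"

1. n0.acc = "zx"  [given at root]
2. n0.env = 21  [given at root]
3. n0.wid = "ux"  [given at root]
4. n1.env = "yzx"  ["y" ++ S₀.acc]
5. n2.acc = "qyzx"  ["q" ++ B.env]
6. n2.env = -6  [len(B.env) - 9]
7. n2.wid = "wyzx"  ["w" ++ B.env]
8. n3.env = "qyzxn"  [S.acc ++ "n"]
9. n4.val = "xm"  [terminal]
10. n5.acc = false  [terminal]
11. n3.off = false  [h.acc == true]
12. n3.acc = 14  [len(B.env) + 9]
13. n3.depth = 30  [len(B.env) + 25]
14. n2.pre = false  [B.off == true]
15. n6.acc = true  [terminal]
16. n1.off = true  [S.pre == false]
17. n1.acc = 8  [len(B.env) + 5]
18. n1.depth = 22  [22]
19. n7.val = "zp"  [terminal]
20. n8.acc = "wq"  ["wq"]
21. n8.env = -8  [B.acc + B.depth - 38]
22. n8.wid = "zpq"  [g.val ++ "q"]
23. n9.env = "zpqp"  [S.wid ++ "p"]
24. n10.env = "zm"  ["zm"]
25. n11.val = "qy"  [terminal]
26. n12.sig = true  [terminal]
27. n13.acc = true  [terminal]
28. n10.off = false  [c.sig == false]
29. n10.acc = 19  [len(g.val) + 17]
30. n10.depth = 5  [len(B.env) + 3]
31. n14.ok = true  [B₁.off == false]
32. n15.val = "px"  [terminal]
33. n14.depth = 1  [len(g.val) - 1]
34. n14.pre = 27  [len(g.val) + 25]
35. n16.ok = false  [false]
36. n17.env = 28  [terminal]
37. n18.acc = false  [terminal]
38. n19.env = -4  [terminal]
39. n16.depth = -1  [(if h.acc then e₀.env else e₁.env) + 3]
40. n16.pre = 23  [e₁.env + e₀.env - 1]
41. n9.off = false  [false]
42. n9.acc = 4  [B₁.depth + A₀.depth - 2]
43. n9.depth = 19  [A₁.depth * -1 + 18]
44. n20.ok = false  [B.off == true]
45. n21.acc = "ry"  ["ry"]
46. n21.env = 1  [1]
47. n21.wid = "zq"  ["zq"]
48. n22.val = "kw"  [terminal]
49. n23.acc = false  [terminal]
50. n24.acc = true  [terminal]
51. n21.pre = false  [false]
52. n20.depth = 25  [25]
53. n20.pre = 19  [19]
54. n8.pre = false  [A.depth > 25]
55. n0.pre = true  [B.off == true]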